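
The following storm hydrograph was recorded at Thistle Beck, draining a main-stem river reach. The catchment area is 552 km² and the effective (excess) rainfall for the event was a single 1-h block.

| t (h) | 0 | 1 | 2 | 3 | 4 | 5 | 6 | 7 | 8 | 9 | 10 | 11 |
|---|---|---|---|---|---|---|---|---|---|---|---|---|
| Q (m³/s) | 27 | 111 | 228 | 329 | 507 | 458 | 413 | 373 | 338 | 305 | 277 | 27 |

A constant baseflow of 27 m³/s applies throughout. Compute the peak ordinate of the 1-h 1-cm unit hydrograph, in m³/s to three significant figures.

U_p ≈ 240 m³/s

Direct runoff: 0.0, 84.0, 201.0, 302.0, 480.0, 431.0, 386.0, 346.0, 311.0, 278.0, 250.0, 0.0 m³/s; ΣQ_DR = 3069 m³/s, peak = 480.0 m³/s.
Runoff depth d = ΣQ_DR·Δt / A = 3069 × 3600 / (552 km²) = 20.02 mm.
The 1-cm UH is the DRH scaled by (10 mm)/d, so U_p = 480.0 × 10/20.02 = 240 m³/s.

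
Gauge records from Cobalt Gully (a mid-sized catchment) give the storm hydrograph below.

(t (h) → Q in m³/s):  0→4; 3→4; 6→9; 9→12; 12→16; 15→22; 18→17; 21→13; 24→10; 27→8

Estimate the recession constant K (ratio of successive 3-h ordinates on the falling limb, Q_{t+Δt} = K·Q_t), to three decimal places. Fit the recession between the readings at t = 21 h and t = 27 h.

K ≈ 0.784

Using the recession-limb readings at t = 21 h and t = 27 h: Q falls from 13 to 8 m³/s over 2 intervals.
K = (Q₂/Q₁)^(1/2) = (8/13)^(1/2) = 0.784.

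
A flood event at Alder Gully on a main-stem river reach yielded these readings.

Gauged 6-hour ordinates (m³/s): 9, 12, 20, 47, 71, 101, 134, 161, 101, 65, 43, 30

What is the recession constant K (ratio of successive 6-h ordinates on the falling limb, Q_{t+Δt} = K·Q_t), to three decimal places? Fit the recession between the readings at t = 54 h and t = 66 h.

Using the recession-limb readings at t = 54 h and t = 66 h: Q falls from 65 to 30 m³/s over 2 intervals.
K = (Q₂/Q₁)^(1/2) = (30/65)^(1/2) = 0.679.

K ≈ 0.679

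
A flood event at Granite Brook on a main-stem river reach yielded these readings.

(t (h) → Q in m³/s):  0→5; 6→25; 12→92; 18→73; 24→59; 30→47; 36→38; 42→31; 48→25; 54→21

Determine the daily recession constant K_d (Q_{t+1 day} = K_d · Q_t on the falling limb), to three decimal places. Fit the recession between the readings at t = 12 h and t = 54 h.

K_d ≈ 0.430

Between t = 12 h and t = 54 h the flow falls from 92 to 21 m³/s over 7×6 h = 42 h.
Per-interval ratio K = (21/92)^(1/7) = 0.8097; K_d = K^(24/6) = 0.430.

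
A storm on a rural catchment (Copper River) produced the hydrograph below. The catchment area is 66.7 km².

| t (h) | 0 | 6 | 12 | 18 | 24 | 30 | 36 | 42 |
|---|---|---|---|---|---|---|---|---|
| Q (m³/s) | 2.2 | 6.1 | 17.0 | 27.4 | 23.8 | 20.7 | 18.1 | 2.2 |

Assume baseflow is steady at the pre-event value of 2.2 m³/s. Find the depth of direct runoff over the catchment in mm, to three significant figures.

d ≈ 32.4 mm

Direct runoff: 0.0, 3.9, 14.8, 25.2, 21.6, 18.5, 15.9, 0.0 m³/s; ΣQ_DR = 99.90 m³/s.
V = ΣQ_DR · Δt = 99.90 × 21600 s = 2.158 × 10^6 m³.
Over A = 66.7 km², depth = V / A = 32.4 mm.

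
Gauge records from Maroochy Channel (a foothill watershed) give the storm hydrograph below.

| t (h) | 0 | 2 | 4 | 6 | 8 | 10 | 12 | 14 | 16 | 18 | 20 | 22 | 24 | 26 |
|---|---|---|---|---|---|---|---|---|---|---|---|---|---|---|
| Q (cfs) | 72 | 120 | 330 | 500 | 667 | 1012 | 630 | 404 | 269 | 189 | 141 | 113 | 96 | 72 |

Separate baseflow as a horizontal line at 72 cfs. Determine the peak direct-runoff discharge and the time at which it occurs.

Subtracting baseflow gives direct-runoff ordinates: 0.0, 48.0, 258.0, 428.0, 595.0, 940.0, 558.0, 332.0, 197.0, 117.0, 69.0, 41.0, 24.0, 0.0 cfs.
The maximum is 940.0 cfs, occurring at the reading for t = 10 h.

Q_p = 940.0 cfs at t = 10 h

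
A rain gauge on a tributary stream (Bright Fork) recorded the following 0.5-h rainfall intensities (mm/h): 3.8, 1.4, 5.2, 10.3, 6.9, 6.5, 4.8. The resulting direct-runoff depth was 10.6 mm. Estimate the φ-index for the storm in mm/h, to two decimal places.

φ ≈ 2.72 mm/h

Only the 6 blocks with intensity above φ contribute runoff: 3.8, 5.2, 10.3, 6.9, 6.5, 4.8 mm/h.
Σ(I−φ)·Δt = d  ⇒  (3.8+5.2+10.3+6.9+6.5+4.8 − 6φ)·0.5 = 10.6
φ = (37.50 − 10.6/0.5) / 6 = 2.72 mm/h.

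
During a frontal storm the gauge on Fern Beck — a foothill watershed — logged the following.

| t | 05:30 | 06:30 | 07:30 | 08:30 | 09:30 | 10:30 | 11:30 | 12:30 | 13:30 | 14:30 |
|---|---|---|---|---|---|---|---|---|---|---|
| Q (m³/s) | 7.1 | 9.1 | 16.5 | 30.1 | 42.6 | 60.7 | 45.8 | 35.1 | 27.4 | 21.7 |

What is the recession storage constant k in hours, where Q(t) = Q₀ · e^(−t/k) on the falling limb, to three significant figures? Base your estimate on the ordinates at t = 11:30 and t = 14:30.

On the falling limb, Q drops from 45.8 to 21.7 m³/s between t = 11:30 and t = 14:30 (Δt = 3 h).
k = −Δt / ln(Q₂/Q₁) = −3 / ln(21.7/45.8) = 4.02 h.

k ≈ 4.02 h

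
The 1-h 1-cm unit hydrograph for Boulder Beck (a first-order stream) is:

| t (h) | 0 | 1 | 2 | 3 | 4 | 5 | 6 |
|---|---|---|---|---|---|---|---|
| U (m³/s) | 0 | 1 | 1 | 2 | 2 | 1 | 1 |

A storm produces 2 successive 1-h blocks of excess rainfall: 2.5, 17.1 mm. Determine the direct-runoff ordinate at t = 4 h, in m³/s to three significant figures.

By discrete convolution, Q_j = Σ (P_i / 10 mm) · U_{j−i}.
At t = 4 h (j=4): Q = (2.5/10)·2 + (17.1/10)·2 = 3.92 m³/s.

Q ≈ 3.92 m³/s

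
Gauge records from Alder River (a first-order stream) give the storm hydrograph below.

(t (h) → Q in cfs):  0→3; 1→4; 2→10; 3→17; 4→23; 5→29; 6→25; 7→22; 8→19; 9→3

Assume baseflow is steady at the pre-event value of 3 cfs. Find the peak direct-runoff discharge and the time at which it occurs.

Subtracting baseflow gives direct-runoff ordinates: 0.0, 1.0, 7.0, 14.0, 20.0, 26.0, 22.0, 19.0, 16.0, 0.0 cfs.
The maximum is 26.0 cfs, occurring at the reading for t = 5 h.

Q_p = 26.0 cfs at t = 5 h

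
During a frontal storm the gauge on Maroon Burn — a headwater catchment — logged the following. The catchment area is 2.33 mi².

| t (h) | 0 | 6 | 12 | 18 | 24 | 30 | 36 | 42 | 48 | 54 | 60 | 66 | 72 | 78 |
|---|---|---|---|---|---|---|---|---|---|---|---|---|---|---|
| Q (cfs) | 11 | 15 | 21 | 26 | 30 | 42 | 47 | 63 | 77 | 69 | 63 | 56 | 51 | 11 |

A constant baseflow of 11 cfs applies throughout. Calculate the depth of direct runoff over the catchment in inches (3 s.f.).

Direct runoff: 0.0, 4.0, 10.0, 15.0, 19.0, 31.0, 36.0, 52.0, 66.0, 58.0, 52.0, 45.0, 40.0, 0.0 cfs; ΣQ_DR = 428.0 cfs.
V = ΣQ_DR · Δt = 428.0 × 21600 s = 9.245 × 10^6 ft³.
Over A = 2.33 mi², depth = V / A = 1.71 in.

d ≈ 1.71 in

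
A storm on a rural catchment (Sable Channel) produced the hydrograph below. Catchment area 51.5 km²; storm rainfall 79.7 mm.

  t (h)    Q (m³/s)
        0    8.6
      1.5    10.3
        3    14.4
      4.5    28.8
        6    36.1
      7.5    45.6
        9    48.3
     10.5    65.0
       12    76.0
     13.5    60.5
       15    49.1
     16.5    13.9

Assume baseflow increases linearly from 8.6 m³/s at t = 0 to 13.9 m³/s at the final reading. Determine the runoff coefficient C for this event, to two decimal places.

C ≈ 0.42

ΣQ_DR = 321.6 m³/s; V = ΣQ_DR·Δt = 1.737 × 10^6 m³.
Runoff depth d = V / A = 33.72 mm.
C = d / P = 33.72 / 79.7 = 0.42.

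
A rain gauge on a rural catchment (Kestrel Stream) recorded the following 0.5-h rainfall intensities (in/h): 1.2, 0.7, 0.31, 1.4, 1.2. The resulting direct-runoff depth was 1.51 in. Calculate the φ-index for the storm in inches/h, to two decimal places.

Only the 4 blocks with intensity above φ contribute runoff: 1.2, 0.7, 1.4, 1.2 in/h.
Σ(I−φ)·Δt = d  ⇒  (1.2+0.7+1.4+1.2 − 4φ)·0.5 = 1.51
φ = (4.500 − 1.51/0.5) / 4 = 0.37 in/h.

φ ≈ 0.37 in/h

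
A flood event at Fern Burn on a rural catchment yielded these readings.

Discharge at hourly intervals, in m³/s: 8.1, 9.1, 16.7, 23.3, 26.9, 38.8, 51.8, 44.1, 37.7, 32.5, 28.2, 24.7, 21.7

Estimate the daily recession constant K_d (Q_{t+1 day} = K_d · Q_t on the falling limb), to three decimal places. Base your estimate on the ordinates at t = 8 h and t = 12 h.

K_d ≈ 0.036

Between t = 8 h and t = 12 h the flow falls from 37.7 to 21.7 m³/s over 4×1 h = 4 h.
Per-interval ratio K = (21.7/37.7)^(1/4) = 0.8710; K_d = K^(24/1) = 0.036.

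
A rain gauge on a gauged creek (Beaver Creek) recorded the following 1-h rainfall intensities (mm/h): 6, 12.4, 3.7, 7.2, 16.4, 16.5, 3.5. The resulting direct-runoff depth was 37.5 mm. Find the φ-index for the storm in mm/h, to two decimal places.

φ ≈ 4.20 mm/h

Only the 5 blocks with intensity above φ contribute runoff: 6, 12.4, 7.2, 16.4, 16.5 mm/h.
Σ(I−φ)·Δt = d  ⇒  (6+12.4+7.2+16.4+16.5 − 5φ)·1 = 37.5
φ = (58.50 − 37.5/1) / 5 = 4.20 mm/h.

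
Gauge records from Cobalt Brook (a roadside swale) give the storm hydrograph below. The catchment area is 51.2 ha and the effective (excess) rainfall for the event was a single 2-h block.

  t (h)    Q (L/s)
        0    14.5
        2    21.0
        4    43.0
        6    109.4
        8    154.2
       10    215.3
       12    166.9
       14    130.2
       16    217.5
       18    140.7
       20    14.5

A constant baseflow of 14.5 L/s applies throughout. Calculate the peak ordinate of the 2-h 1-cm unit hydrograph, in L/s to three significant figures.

Direct runoff: 0.0, 6.5, 28.5, 94.9, 139.7, 200.8, 152.4, 115.7, 203.0, 126.2, 0.0 L/s; ΣQ_DR = 1068 L/s, peak = 203.0 L/s.
Runoff depth d = ΣQ_DR·Δt / A = 1068 × 7200 / (51.2 ha) = 15.01 mm.
The 1-cm UH is the DRH scaled by (10 mm)/d, so U_p = 203.0 × 10/15.01 = 135 L/s.

U_p ≈ 135 L/s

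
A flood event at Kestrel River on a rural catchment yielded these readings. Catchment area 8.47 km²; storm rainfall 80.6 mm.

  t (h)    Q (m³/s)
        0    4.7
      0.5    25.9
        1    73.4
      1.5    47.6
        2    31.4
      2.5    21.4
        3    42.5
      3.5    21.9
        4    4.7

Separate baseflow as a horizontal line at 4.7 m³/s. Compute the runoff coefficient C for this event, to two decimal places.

C ≈ 0.61

ΣQ_DR = 231.2 m³/s; V = ΣQ_DR·Δt = 4.162 × 10^5 m³.
Runoff depth d = V / A = 49.13 mm.
C = d / P = 49.13 / 80.6 = 0.61.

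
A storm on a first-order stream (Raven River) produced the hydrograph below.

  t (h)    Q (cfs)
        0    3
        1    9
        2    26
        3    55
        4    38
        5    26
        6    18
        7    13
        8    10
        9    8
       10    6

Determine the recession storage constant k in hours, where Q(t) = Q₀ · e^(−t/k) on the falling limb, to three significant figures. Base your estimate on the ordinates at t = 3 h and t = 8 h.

k ≈ 2.93 h

On the falling limb, Q drops from 55 to 10 cfs between t = 3 h and t = 8 h (Δt = 5 h).
k = −Δt / ln(Q₂/Q₁) = −5 / ln(10/55) = 2.93 h.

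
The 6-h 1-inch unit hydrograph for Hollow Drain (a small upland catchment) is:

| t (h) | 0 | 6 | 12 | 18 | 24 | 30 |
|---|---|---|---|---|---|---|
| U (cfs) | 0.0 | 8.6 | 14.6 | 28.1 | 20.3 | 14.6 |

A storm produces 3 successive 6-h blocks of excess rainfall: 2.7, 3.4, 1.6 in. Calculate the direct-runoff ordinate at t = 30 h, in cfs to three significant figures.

Q ≈ 153 cfs

By discrete convolution, Q_j = Σ (P_i / 1 in) · U_{j−i}.
At t = 30 h (j=5): Q = (2.7/1)·14.6 + (3.4/1)·20.3 + (1.6/1)·28.1 = 153 cfs.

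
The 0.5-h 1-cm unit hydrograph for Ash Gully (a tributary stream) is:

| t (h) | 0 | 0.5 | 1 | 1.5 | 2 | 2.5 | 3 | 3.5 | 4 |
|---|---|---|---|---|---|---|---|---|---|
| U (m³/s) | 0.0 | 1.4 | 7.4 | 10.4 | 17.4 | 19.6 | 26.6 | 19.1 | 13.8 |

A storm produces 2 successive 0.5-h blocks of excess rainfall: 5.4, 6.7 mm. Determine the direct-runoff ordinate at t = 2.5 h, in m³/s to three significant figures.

Q ≈ 22.2 m³/s

By discrete convolution, Q_j = Σ (P_i / 10 mm) · U_{j−i}.
At t = 2.5 h (j=5): Q = (5.4/10)·19.6 + (6.7/10)·17.4 = 22.2 m³/s.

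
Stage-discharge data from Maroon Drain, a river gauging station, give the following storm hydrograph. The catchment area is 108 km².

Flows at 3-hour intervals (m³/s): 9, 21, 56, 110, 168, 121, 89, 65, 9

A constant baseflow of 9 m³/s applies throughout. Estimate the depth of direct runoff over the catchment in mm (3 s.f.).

d ≈ 56.7 mm

Direct runoff: 0.0, 12.0, 47.0, 101.0, 159.0, 112.0, 80.0, 56.0, 0.0 m³/s; ΣQ_DR = 567.0 m³/s.
V = ΣQ_DR · Δt = 567.0 × 10800 s = 6.124 × 10^6 m³.
Over A = 108 km², depth = V / A = 56.7 mm.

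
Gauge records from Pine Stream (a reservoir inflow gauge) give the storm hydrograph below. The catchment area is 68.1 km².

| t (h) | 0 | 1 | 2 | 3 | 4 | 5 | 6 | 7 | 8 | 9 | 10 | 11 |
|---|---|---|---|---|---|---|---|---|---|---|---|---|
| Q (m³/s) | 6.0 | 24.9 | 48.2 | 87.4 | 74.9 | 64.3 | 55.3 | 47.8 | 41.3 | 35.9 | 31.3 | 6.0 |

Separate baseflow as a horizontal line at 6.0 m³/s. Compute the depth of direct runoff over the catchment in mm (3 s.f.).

Direct runoff: 0.0, 18.9, 42.2, 81.4, 68.9, 58.3, 49.3, 41.8, 35.3, 29.9, 25.3, 0.0 m³/s; ΣQ_DR = 451.3 m³/s.
V = ΣQ_DR · Δt = 451.3 × 3600 s = 1.625 × 10^6 m³.
Over A = 68.1 km², depth = V / A = 23.9 mm.

d ≈ 23.9 mm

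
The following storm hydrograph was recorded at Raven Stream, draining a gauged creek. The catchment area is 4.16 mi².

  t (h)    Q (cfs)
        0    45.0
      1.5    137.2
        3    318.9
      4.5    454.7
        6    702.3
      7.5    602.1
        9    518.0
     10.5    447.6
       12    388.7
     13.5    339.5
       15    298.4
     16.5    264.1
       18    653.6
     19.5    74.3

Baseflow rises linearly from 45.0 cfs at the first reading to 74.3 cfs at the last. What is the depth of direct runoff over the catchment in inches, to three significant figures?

d ≈ 2.46 in

Direct runoff: 0.00, 89.95, 269.39, 402.94, 648.28, 545.83, 459.48, 386.82, 325.67, 274.22, 230.86, 194.31, 581.55, 0.00 cfs; ΣQ_DR = 4409 cfs.
V = ΣQ_DR · Δt = 4409 × 5400 s = 2.381 × 10^7 ft³.
Over A = 4.16 mi², depth = V / A = 2.46 in.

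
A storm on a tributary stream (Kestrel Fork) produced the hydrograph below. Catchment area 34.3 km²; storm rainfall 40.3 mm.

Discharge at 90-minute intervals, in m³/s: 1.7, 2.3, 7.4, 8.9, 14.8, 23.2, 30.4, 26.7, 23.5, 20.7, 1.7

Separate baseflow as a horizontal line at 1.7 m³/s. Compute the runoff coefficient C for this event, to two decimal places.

C ≈ 0.56

ΣQ_DR = 142.6 m³/s; V = ΣQ_DR·Δt = 7.700 × 10^5 m³.
Runoff depth d = V / A = 22.45 mm.
C = d / P = 22.45 / 40.3 = 0.56.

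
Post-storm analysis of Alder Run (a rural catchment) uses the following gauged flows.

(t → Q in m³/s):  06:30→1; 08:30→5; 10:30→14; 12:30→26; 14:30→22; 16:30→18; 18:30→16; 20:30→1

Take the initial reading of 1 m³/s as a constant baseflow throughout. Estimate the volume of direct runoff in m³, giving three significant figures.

V ≈ 6.84 × 10^5 m³

Direct-runoff ordinates (Q − Q_b): 0.0, 4.0, 13.0, 25.0, 21.0, 17.0, 15.0, 0.0 m³/s.
ΣQ_DR = 95.00 m³/s.
With Δt = 2 h = 7200 s, V = ΣQ_DR · Δt = 95.00 × 7200 = 6.84 × 10^5 m³.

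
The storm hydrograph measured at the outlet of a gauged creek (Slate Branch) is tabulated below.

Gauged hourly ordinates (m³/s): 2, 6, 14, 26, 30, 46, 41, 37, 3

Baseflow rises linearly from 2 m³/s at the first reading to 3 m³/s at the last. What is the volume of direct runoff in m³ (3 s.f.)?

Direct-runoff ordinates (Q − Q_b): 0.00, 3.88, 11.75, 23.62, 27.50, 43.38, 38.25, 34.12, 0.00 m³/s.
ΣQ_DR = 182.5 m³/s.
With Δt = 1 h = 3600 s, V = ΣQ_DR · Δt = 182.5 × 3600 = 6.57 × 10^5 m³.

V ≈ 6.57 × 10^5 m³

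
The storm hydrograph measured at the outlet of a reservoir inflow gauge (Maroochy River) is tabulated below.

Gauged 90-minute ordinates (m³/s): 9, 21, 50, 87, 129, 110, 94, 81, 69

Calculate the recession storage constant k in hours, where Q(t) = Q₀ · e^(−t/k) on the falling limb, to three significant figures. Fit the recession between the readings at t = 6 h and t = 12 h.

k ≈ 9.59 h

On the falling limb, Q drops from 129 to 69 m³/s between t = 6 h and t = 12 h (Δt = 6 h).
k = −Δt / ln(Q₂/Q₁) = −6 / ln(69/129) = 9.59 h.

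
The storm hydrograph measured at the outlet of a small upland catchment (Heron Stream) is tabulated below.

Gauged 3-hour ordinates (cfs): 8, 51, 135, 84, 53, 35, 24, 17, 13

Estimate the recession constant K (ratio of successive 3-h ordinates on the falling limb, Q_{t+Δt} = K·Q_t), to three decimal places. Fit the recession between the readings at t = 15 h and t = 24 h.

Using the recession-limb readings at t = 15 h and t = 24 h: Q falls from 35 to 13 cfs over 3 intervals.
K = (Q₂/Q₁)^(1/3) = (13/35)^(1/3) = 0.719.

K ≈ 0.719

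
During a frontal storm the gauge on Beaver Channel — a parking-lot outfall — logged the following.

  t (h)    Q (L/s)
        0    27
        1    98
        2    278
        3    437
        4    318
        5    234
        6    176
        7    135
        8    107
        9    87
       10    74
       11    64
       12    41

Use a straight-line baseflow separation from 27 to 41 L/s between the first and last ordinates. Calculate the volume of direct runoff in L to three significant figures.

V ≈ 5.88 × 10^6 L

Direct-runoff ordinates (Q − Q_b): 0.00, 69.83, 248.67, 406.50, 286.33, 201.17, 142.00, 99.83, 70.67, 49.50, 35.33, 24.17, 0.00 L/s.
ΣQ_DR = 1634 L/s.
With Δt = 1 h = 3600 s, V = ΣQ_DR · Δt = 1634 × 3600 = 5.88 × 10^6 L.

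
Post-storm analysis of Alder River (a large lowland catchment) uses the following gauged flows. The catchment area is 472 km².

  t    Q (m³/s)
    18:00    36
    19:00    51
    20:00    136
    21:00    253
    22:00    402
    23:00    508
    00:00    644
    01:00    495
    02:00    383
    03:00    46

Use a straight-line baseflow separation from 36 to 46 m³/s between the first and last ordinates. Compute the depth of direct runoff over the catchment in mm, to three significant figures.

d ≈ 19.4 mm

Direct runoff: 0.00, 13.89, 97.78, 213.67, 361.56, 466.44, 601.33, 451.22, 338.11, 0.00 m³/s; ΣQ_DR = 2544 m³/s.
V = ΣQ_DR · Δt = 2544 × 3600 s = 9.158 × 10^6 m³.
Over A = 472 km², depth = V / A = 19.4 mm.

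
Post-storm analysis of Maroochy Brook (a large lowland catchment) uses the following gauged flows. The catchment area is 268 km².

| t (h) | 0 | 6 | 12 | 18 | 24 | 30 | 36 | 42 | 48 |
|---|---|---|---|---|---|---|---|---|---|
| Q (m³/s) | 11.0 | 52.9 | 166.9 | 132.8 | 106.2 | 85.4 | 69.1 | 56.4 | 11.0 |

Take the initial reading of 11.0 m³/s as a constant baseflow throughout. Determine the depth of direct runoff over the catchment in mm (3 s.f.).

d ≈ 47.8 mm

Direct runoff: 0.0, 41.9, 155.9, 121.8, 95.2, 74.4, 58.1, 45.4, 0.0 m³/s; ΣQ_DR = 592.7 m³/s.
V = ΣQ_DR · Δt = 592.7 × 21600 s = 1.280 × 10^7 m³.
Over A = 268 km², depth = V / A = 47.8 mm.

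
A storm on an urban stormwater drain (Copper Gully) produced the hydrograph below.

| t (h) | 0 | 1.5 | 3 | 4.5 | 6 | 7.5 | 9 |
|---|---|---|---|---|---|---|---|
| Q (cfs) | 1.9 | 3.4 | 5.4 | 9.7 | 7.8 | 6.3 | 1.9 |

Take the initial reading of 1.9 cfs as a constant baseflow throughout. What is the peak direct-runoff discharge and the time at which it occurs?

Subtracting baseflow gives direct-runoff ordinates: 0.0, 1.5, 3.5, 7.8, 5.9, 4.4, 0.0 cfs.
The maximum is 7.8 cfs, occurring at the reading for t = 4.5 h.

Q_p = 7.8 cfs at t = 4.5 h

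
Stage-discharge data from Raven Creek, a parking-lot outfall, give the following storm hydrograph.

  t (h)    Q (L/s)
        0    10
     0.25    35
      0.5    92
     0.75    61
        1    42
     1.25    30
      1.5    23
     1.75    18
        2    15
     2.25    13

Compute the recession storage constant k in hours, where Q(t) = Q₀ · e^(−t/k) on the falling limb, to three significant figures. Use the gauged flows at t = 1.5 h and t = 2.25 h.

On the falling limb, Q drops from 23 to 13 L/s between t = 1.5 h and t = 2.25 h (Δt = 0.75 h).
k = −Δt / ln(Q₂/Q₁) = −0.75 / ln(13/23) = 1.31 h.

k ≈ 1.31 h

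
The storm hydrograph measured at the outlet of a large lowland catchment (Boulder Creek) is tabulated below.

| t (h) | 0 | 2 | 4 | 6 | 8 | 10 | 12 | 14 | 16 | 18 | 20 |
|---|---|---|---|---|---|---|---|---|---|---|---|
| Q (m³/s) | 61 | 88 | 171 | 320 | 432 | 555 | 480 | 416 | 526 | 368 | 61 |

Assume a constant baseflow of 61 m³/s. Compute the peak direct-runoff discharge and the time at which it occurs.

Subtracting baseflow gives direct-runoff ordinates: 0.0, 27.0, 110.0, 259.0, 371.0, 494.0, 419.0, 355.0, 465.0, 307.0, 0.0 m³/s.
The maximum is 494.0 m³/s, occurring at the reading for t = 10 h.

Q_p = 494.0 m³/s at t = 10 h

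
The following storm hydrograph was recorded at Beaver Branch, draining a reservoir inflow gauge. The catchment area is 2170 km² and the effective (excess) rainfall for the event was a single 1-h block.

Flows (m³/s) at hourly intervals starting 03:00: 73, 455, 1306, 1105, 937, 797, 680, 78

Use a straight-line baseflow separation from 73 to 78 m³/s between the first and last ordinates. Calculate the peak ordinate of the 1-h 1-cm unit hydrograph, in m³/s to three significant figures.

U_p ≈ 1540 m³/s

Direct runoff: 0.00, 381.29, 1231.57, 1029.86, 861.14, 720.43, 602.71, 0.00 m³/s; ΣQ_DR = 4827 m³/s, peak = 1231.57 m³/s.
Runoff depth d = ΣQ_DR·Δt / A = 4827 × 3600 / (2170 km²) = 8.008 mm.
The 1-cm UH is the DRH scaled by (10 mm)/d, so U_p = 1231.57 × 10/8.008 = 1540 m³/s.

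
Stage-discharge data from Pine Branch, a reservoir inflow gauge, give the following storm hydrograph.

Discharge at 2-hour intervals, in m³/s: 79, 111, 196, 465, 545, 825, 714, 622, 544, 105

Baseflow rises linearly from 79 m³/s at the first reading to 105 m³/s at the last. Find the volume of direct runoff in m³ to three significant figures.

Direct-runoff ordinates (Q − Q_b): 0.00, 29.11, 111.22, 377.33, 454.44, 731.56, 617.67, 522.78, 441.89, 0.00 m³/s.
ΣQ_DR = 3286 m³/s.
With Δt = 2 h = 7200 s, V = ΣQ_DR · Δt = 3286 × 7200 = 2.37 × 10^7 m³.

V ≈ 2.37 × 10^7 m³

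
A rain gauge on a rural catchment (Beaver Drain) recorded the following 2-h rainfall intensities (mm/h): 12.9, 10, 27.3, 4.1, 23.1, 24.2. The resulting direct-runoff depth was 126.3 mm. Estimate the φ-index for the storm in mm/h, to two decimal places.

φ ≈ 6.87 mm/h

Only the 5 blocks with intensity above φ contribute runoff: 12.9, 10, 27.3, 23.1, 24.2 mm/h.
Σ(I−φ)·Δt = d  ⇒  (12.9+10+27.3+23.1+24.2 − 5φ)·2 = 126.3
φ = (97.50 − 126.3/2) / 5 = 6.87 mm/h.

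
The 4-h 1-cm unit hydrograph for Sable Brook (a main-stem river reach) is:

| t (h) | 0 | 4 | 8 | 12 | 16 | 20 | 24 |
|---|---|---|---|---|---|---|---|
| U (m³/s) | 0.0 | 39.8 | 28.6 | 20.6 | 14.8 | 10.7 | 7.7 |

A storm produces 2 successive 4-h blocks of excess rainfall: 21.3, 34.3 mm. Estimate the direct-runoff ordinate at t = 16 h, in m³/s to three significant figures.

By discrete convolution, Q_j = Σ (P_i / 10 mm) · U_{j−i}.
At t = 16 h (j=4): Q = (21.3/10)·14.8 + (34.3/10)·20.6 = 102 m³/s.

Q ≈ 102 m³/s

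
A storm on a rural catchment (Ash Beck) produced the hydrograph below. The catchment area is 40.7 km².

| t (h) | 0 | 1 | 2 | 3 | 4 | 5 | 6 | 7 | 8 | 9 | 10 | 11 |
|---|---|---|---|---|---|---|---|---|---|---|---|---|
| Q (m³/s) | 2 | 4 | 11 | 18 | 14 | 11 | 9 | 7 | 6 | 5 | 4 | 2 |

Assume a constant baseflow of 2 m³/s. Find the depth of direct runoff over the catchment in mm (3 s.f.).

Direct runoff: 0.0, 2.0, 9.0, 16.0, 12.0, 9.0, 7.0, 5.0, 4.0, 3.0, 2.0, 0.0 m³/s; ΣQ_DR = 69.00 m³/s.
V = ΣQ_DR · Δt = 69.00 × 3600 s = 2.484 × 10^5 m³.
Over A = 40.7 km², depth = V / A = 6.10 mm.

d ≈ 6.10 mm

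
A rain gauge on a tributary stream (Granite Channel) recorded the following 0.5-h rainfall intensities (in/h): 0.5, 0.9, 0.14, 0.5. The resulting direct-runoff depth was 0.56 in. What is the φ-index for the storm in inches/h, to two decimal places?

Only the 3 blocks with intensity above φ contribute runoff: 0.5, 0.9, 0.5 in/h.
Σ(I−φ)·Δt = d  ⇒  (0.5+0.9+0.5 − 3φ)·0.5 = 0.56
φ = (1.900 − 0.56/0.5) / 3 = 0.26 in/h.

φ ≈ 0.26 in/h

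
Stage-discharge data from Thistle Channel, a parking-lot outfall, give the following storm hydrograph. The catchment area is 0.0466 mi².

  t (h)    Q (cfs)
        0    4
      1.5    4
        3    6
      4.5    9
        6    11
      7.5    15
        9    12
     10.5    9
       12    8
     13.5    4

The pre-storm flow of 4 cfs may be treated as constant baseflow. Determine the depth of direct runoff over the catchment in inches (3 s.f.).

Direct runoff: 0.0, 0.0, 2.0, 5.0, 7.0, 11.0, 8.0, 5.0, 4.0, 0.0 cfs; ΣQ_DR = 42.00 cfs.
V = ΣQ_DR · Δt = 42.00 × 5400 s = 2.268 × 10^5 ft³.
Over A = 0.0466 mi², depth = V / A = 2.09 in.

d ≈ 2.09 in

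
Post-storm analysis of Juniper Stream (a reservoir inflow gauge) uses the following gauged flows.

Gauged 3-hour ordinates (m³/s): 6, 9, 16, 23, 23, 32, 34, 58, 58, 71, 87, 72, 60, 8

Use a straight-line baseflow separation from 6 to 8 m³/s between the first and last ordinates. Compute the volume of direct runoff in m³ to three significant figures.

V ≈ 4.96 × 10^6 m³

Direct-runoff ordinates (Q − Q_b): 0.00, 2.85, 9.69, 16.54, 16.38, 25.23, 27.08, 50.92, 50.77, 63.62, 79.46, 64.31, 52.15, 0.00 m³/s.
ΣQ_DR = 459.0 m³/s.
With Δt = 3 h = 10800 s, V = ΣQ_DR · Δt = 459.0 × 10800 = 4.96 × 10^6 m³.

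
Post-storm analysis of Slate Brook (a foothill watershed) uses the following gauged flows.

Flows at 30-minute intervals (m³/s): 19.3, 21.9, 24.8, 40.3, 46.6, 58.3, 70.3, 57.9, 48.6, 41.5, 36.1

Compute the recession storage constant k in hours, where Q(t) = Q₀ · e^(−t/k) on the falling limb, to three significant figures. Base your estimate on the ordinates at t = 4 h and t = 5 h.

On the falling limb, Q drops from 48.6 to 36.1 m³/s between t = 4 h and t = 5 h (Δt = 1 h).
k = −Δt / ln(Q₂/Q₁) = −1 / ln(36.1/48.6) = 3.36 h.

k ≈ 3.36 h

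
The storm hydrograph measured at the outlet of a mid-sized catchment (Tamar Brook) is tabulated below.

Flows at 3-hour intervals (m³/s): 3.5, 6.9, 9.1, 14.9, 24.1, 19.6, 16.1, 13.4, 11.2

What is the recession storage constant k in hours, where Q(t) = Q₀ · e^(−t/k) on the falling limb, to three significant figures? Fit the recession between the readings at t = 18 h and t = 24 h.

k ≈ 16.5 h

On the falling limb, Q drops from 16.1 to 11.2 m³/s between t = 18 h and t = 24 h (Δt = 6 h).
k = −Δt / ln(Q₂/Q₁) = −6 / ln(11.2/16.1) = 16.5 h.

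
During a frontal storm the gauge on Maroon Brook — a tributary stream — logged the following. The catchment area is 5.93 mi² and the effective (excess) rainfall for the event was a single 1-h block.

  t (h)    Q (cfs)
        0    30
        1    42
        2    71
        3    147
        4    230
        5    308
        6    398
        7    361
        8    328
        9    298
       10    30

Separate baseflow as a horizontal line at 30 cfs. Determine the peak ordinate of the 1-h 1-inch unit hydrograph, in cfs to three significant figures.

Direct runoff: 0.0, 12.0, 41.0, 117.0, 200.0, 278.0, 368.0, 331.0, 298.0, 268.0, 0.0 cfs; ΣQ_DR = 1913 cfs, peak = 368.0 cfs.
Runoff depth d = ΣQ_DR·Δt / A = 1913 × 3600 / (5.93 mi²) = 0.4999 in.
The 1-inch UH is the DRH scaled by (1 in)/d, so U_p = 368.0 × 1/0.4999 = 736 cfs.

U_p ≈ 736 cfs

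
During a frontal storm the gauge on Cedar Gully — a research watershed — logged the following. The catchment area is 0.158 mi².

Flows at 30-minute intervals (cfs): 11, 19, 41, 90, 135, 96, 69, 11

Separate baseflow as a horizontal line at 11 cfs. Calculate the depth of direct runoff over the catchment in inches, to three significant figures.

d ≈ 1.88 in

Direct runoff: 0.0, 8.0, 30.0, 79.0, 124.0, 85.0, 58.0, 0.0 cfs; ΣQ_DR = 384.0 cfs.
V = ΣQ_DR · Δt = 384.0 × 1800 s = 6.912 × 10^5 ft³.
Over A = 0.158 mi², depth = V / A = 1.88 in.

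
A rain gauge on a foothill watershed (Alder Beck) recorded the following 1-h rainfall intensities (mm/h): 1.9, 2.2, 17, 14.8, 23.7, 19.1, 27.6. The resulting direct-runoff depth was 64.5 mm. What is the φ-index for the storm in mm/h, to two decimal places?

φ ≈ 7.54 mm/h

Only the 5 blocks with intensity above φ contribute runoff: 17, 14.8, 23.7, 19.1, 27.6 mm/h.
Σ(I−φ)·Δt = d  ⇒  (17+14.8+23.7+19.1+27.6 − 5φ)·1 = 64.5
φ = (102.2 − 64.5/1) / 5 = 7.54 mm/h.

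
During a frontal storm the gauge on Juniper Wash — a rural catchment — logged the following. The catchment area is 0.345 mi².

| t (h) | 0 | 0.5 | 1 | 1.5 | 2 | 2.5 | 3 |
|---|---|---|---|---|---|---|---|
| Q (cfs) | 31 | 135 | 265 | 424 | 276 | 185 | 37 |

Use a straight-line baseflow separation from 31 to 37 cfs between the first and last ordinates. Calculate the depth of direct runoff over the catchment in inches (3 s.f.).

Direct runoff: 0.00, 103.00, 232.00, 390.00, 241.00, 149.00, 0.00 cfs; ΣQ_DR = 1115 cfs.
V = ΣQ_DR · Δt = 1115 × 1800 s = 2.007 × 10^6 ft³.
Over A = 0.345 mi², depth = V / A = 2.50 in.

d ≈ 2.50 in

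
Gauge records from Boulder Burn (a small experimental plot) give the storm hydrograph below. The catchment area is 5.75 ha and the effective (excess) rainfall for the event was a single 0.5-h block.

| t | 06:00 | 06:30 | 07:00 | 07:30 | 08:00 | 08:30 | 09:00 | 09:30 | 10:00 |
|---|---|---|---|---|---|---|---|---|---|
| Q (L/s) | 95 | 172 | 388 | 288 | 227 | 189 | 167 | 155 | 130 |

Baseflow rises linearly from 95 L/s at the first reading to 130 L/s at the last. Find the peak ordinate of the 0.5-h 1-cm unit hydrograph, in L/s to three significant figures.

Direct runoff: 0.00, 72.62, 284.25, 179.88, 114.50, 72.12, 45.75, 29.38, 0.00 L/s; ΣQ_DR = 798.5 L/s, peak = 284.25 L/s.
Runoff depth d = ΣQ_DR·Δt / A = 798.5 × 1800 / (5.75 ha) = 25.00 mm.
The 1-cm UH is the DRH scaled by (10 mm)/d, so U_p = 284.25 × 10/25.00 = 114 L/s.

U_p ≈ 114 L/s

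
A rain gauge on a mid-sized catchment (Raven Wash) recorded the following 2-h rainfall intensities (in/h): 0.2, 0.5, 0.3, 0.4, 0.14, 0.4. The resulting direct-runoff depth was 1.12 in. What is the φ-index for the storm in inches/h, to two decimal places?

φ ≈ 0.26 in/h

Only the 4 blocks with intensity above φ contribute runoff: 0.5, 0.3, 0.4, 0.4 in/h.
Σ(I−φ)·Δt = d  ⇒  (0.5+0.3+0.4+0.4 − 4φ)·2 = 1.12
φ = (1.600 − 1.12/2) / 4 = 0.26 in/h.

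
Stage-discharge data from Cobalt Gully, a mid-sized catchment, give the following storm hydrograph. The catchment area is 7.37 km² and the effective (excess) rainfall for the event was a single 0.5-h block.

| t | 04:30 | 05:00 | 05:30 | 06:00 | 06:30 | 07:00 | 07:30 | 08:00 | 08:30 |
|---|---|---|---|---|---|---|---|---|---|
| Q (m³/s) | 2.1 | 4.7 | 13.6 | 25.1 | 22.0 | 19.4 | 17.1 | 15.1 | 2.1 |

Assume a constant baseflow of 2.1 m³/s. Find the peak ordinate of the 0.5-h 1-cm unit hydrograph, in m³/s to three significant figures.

Direct runoff: 0.0, 2.6, 11.5, 23.0, 19.9, 17.3, 15.0, 13.0, 0.0 m³/s; ΣQ_DR = 102.3 m³/s, peak = 23.0 m³/s.
Runoff depth d = ΣQ_DR·Δt / A = 102.3 × 1800 / (7.37 km²) = 24.99 mm.
The 1-cm UH is the DRH scaled by (10 mm)/d, so U_p = 23.0 × 10/24.99 = 9.21 m³/s.

U_p ≈ 9.21 m³/s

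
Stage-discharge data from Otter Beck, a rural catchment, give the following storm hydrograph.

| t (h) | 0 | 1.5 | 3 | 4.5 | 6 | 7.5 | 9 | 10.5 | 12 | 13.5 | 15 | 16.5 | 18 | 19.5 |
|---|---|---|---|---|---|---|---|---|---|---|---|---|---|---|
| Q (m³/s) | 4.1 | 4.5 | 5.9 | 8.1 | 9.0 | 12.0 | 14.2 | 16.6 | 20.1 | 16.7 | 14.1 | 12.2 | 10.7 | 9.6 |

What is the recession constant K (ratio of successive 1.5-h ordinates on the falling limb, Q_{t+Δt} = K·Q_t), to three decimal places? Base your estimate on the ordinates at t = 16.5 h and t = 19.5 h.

K ≈ 0.887

Using the recession-limb readings at t = 16.5 h and t = 19.5 h: Q falls from 12.2 to 9.6 m³/s over 2 intervals.
K = (Q₂/Q₁)^(1/2) = (9.6/12.2)^(1/2) = 0.887.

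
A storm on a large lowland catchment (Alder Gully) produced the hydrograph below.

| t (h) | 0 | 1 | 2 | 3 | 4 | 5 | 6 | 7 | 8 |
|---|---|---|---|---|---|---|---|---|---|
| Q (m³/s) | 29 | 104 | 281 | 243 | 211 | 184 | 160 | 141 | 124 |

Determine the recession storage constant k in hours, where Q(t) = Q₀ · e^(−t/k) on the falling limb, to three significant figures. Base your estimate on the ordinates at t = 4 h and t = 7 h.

On the falling limb, Q drops from 211 to 141 m³/s between t = 4 h and t = 7 h (Δt = 3 h).
k = −Δt / ln(Q₂/Q₁) = −3 / ln(141/211) = 7.44 h.

k ≈ 7.44 h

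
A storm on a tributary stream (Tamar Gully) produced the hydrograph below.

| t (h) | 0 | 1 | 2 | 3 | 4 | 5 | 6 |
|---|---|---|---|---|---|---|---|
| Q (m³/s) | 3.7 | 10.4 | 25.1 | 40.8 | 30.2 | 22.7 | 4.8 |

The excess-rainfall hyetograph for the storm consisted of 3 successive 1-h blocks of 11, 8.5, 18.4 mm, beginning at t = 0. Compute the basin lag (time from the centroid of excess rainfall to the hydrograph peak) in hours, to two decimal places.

t_L ≈ 1.30 h

Centroid of excess rainfall: t_c = Σ P_i·t̄_i / ΣP_i = 1.6953 h (block centres at 0.5, 1.5, 2.5 h).
Hydrograph peak occurs at t = 3 h, so basin lag t_L = 3 − 1.6953 = 1.30 h.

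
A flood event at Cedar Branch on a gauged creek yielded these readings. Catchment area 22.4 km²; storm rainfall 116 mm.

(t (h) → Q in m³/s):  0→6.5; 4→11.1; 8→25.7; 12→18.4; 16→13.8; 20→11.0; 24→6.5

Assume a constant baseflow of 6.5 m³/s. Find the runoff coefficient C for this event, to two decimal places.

C ≈ 0.26

ΣQ_DR = 47.50 m³/s; V = ΣQ_DR·Δt = 6.840 × 10^5 m³.
Runoff depth d = V / A = 30.54 mm.
C = d / P = 30.54 / 116 = 0.26.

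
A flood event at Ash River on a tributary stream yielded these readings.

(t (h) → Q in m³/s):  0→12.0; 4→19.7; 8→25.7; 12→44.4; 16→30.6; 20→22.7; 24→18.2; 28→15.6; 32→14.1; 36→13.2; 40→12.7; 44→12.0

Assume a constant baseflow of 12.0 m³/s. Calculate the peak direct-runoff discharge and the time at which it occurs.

Q_p = 32.4 m³/s at t = 12 h

Subtracting baseflow gives direct-runoff ordinates: 0.0, 7.7, 13.7, 32.4, 18.6, 10.7, 6.2, 3.6, 2.1, 1.2, 0.7, 0.0 m³/s.
The maximum is 32.4 m³/s, occurring at the reading for t = 12 h.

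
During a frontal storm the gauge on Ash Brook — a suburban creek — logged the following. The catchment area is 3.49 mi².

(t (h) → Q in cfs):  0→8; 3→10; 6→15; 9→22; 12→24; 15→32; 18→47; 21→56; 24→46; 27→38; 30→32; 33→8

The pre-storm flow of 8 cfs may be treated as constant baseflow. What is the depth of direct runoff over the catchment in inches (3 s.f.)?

d ≈ 0.322 in

Direct runoff: 0.0, 2.0, 7.0, 14.0, 16.0, 24.0, 39.0, 48.0, 38.0, 30.0, 24.0, 0.0 cfs; ΣQ_DR = 242.0 cfs.
V = ΣQ_DR · Δt = 242.0 × 10800 s = 2.614 × 10^6 ft³.
Over A = 3.49 mi², depth = V / A = 0.322 in.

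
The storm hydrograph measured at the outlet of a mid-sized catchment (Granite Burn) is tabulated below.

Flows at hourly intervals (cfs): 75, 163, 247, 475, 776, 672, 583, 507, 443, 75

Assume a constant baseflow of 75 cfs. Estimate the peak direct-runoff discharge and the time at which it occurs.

Subtracting baseflow gives direct-runoff ordinates: 0.0, 88.0, 172.0, 400.0, 701.0, 597.0, 508.0, 432.0, 368.0, 0.0 cfs.
The maximum is 701.0 cfs, occurring at the reading for t = 4 h.

Q_p = 701.0 cfs at t = 4 h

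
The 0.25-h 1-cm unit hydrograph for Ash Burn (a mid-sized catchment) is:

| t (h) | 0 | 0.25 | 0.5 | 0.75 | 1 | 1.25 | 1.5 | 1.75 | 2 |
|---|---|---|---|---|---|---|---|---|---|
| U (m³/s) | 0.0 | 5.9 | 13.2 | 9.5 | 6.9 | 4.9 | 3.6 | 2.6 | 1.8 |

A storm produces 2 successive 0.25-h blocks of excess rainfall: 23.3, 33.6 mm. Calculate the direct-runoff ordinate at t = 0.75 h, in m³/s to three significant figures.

Q ≈ 66.5 m³/s

By discrete convolution, Q_j = Σ (P_i / 10 mm) · U_{j−i}.
At t = 0.75 h (j=3): Q = (23.3/10)·9.5 + (33.6/10)·13.2 = 66.5 m³/s.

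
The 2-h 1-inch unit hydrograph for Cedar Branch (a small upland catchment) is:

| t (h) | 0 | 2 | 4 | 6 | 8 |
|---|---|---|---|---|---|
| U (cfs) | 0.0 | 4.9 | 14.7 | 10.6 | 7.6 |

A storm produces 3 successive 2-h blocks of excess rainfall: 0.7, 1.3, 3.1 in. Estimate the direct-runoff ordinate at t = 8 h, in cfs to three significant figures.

By discrete convolution, Q_j = Σ (P_i / 1 in) · U_{j−i}.
At t = 8 h (j=4): Q = (0.7/1)·7.6 + (1.3/1)·10.6 + (3.1/1)·14.7 = 64.7 cfs.

Q ≈ 64.7 cfs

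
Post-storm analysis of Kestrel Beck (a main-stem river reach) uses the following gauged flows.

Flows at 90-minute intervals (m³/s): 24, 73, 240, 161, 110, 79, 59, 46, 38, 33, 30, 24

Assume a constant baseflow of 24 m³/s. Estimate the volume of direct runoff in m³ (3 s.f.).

V ≈ 3.40 × 10^6 m³

Direct-runoff ordinates (Q − Q_b): 0.0, 49.0, 216.0, 137.0, 86.0, 55.0, 35.0, 22.0, 14.0, 9.0, 6.0, 0.0 m³/s.
ΣQ_DR = 629.0 m³/s.
With Δt = 1.5 h = 5400 s, V = ΣQ_DR · Δt = 629.0 × 5400 = 3.40 × 10^6 m³.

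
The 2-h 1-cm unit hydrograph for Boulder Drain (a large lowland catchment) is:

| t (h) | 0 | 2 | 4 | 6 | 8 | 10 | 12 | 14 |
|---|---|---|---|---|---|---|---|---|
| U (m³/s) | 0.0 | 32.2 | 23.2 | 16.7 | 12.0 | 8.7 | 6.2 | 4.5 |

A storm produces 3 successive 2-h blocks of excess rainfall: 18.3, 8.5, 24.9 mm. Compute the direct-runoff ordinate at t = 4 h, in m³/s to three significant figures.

Q ≈ 69.8 m³/s

By discrete convolution, Q_j = Σ (P_i / 10 mm) · U_{j−i}.
At t = 4 h (j=2): Q = (18.3/10)·23.2 + (8.5/10)·32.2 + (24.9/10)·0.0 = 69.8 m³/s.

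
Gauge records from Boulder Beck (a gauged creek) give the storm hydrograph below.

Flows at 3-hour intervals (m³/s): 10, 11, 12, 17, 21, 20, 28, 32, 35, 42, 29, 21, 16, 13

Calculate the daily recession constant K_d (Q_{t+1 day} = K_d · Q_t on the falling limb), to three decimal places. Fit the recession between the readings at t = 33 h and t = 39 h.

K_d ≈ 0.147

Between t = 33 h and t = 39 h the flow falls from 21 to 13 m³/s over 2×3 h = 6 h.
Per-interval ratio K = (13/21)^(1/2) = 0.7868; K_d = K^(24/3) = 0.147.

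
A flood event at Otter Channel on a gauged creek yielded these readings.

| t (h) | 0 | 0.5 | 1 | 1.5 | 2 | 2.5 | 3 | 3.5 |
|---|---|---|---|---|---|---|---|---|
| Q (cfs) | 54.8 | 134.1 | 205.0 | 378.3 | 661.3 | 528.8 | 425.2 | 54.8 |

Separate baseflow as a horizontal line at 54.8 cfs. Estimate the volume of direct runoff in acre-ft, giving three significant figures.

Direct-runoff ordinates (Q − Q_b): 0.0, 79.3, 150.2, 323.5, 606.5, 474.0, 370.4, 0.0 cfs.
ΣQ_DR = 2004 cfs.
With Δt = 0.5 h = 1800 s, V = ΣQ_DR · Δt = 2004 × 1800 = 3.61 × 10^6 ft³ = 82.8 acre-ft.

V ≈ 82.8 acre-ft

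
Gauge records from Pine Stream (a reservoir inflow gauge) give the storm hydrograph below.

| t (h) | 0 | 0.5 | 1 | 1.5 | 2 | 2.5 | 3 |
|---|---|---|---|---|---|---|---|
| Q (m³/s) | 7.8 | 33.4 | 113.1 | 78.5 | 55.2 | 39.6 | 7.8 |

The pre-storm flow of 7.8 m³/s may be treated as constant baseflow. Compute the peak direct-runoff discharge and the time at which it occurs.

Subtracting baseflow gives direct-runoff ordinates: 0.0, 25.6, 105.3, 70.7, 47.4, 31.8, 0.0 m³/s.
The maximum is 105.3 m³/s, occurring at the reading for t = 1 h.

Q_p = 105.3 m³/s at t = 1 h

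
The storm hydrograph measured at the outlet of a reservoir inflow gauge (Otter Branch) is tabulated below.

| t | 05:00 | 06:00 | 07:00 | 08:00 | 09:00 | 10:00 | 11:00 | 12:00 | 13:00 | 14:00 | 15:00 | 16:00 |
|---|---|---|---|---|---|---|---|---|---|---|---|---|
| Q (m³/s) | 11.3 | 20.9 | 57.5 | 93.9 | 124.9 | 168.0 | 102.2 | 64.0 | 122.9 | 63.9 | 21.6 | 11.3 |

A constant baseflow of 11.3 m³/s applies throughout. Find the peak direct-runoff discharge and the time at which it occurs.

Q_p = 156.7 m³/s at t = 10:00

Subtracting baseflow gives direct-runoff ordinates: 0.0, 9.6, 46.2, 82.6, 113.6, 156.7, 90.9, 52.7, 111.6, 52.6, 10.3, 0.0 m³/s.
The maximum is 156.7 m³/s, occurring at the reading for t = 10:00.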